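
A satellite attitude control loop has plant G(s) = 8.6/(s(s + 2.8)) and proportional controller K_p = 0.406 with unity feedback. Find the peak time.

T_p = 2.54 s

Closed-loop characteristic equation: s² + 2.8s + 3.492 = 0, so ω_n = 1.869 rad/s and ζ = 2.8/(2·1.869) = 0.7492.
Damped frequency ω_d = ω_n√(1−ζ²) = 1.238 rad/s, so peak time T_p = π/ω_d = 2.54 s.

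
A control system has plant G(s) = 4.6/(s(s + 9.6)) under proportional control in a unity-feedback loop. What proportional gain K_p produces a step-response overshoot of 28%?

From %OS = 100·exp(−πζ/√(1−ζ²)) = 28%, ζ = −ln(0.28)/√(π²+ln²(0.28)) = 0.3755.
Characteristic equation s² + 9.6s + 4.6K_p = 0 gives ζ = 9.6/(2√(4.6K_p)).
Setting ζ = 0.3755: √(4.6K_p) = 9.6/(2·0.3755) = 12.78, so K_p = 163.4/4.6 = 35.5.

K_p = 35.5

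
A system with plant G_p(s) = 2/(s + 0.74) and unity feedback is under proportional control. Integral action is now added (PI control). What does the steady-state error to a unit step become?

Adding integral action puts a pole at s = 0 in the forward path, raising the system type to 1; a type-1 loop has zero steady-state error to a step.

0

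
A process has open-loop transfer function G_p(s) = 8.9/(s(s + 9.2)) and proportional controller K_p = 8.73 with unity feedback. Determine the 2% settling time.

T_s ≈ 0.87 s

Closed-loop characteristic equation: s² + 9.2s + 77.7 = 0, so ω_n = 8.815 rad/s and ζ = 9.2/(2·8.815) = 0.5219.
2% settling time T_s ≈ 4/(ζω_n) = 4/4.6 = 0.87 s.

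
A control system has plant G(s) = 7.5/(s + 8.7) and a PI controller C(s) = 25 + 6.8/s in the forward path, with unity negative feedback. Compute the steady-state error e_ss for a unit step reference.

0

The open loop C(s)G(s) has a pole at the origin (type 1), so the static position error constant is infinite and e_ss = 1/(1+∞) = 0.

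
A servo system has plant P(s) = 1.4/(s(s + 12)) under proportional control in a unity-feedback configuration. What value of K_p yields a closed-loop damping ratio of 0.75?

Closed-loop characteristic equation: s² + 12s + K_p·1.4 = 0.
So ω_n = √(1.4K_p) and 2ζω_n = 12, giving ζ = 12/(2√(1.4K_p)).
Setting ζ = 0.75: √(1.4K_p) = 12/(2·0.75) = 8, so K_p = 64/1.4 = 45.7.

K_p = 45.7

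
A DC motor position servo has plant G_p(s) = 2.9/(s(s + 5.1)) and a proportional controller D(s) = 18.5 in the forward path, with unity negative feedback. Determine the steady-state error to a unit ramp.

The loop has one pole at the origin (type 1). Velocity error constant K_v = lim_{s→0} s·D(s)G_p(s) = 18.5·2.9/5.1 = 10.52.
Steady-state error to a unit ramp: e_ss = 1/K_v = 0.0951.

0.0951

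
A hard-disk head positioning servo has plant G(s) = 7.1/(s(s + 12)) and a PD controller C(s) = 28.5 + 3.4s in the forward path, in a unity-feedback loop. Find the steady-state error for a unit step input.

0

The open loop C(s)G(s) has a pole at the origin (type 1), so the static position error constant is infinite and e_ss = 1/(1+∞) = 0.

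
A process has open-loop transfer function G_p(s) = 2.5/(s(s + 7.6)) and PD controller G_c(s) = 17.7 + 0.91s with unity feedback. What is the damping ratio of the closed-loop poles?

Forward path: (17.7 + 0.91s)·2.5/(s(s+7.6)). The closed-loop characteristic equation is s² + (7.6 + 2.5·0.91)s + 2.5·17.7 = 0.
That is s² + 9.875s + 44.25 = 0, so ω_n = 6.652 rad/s and ζ = 9.875/(2·6.652) = 0.7423.

ζ = 0.742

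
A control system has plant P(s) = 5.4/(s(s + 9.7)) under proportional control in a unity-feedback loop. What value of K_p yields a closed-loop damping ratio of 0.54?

Closed-loop characteristic equation: s² + 9.7s + K_p·5.4 = 0.
So ω_n = √(5.4K_p) and 2ζω_n = 9.7, giving ζ = 9.7/(2√(5.4K_p)).
Setting ζ = 0.54: √(5.4K_p) = 9.7/(2·0.54) = 8.981, so K_p = 80.67/5.4 = 14.9.

K_p = 14.9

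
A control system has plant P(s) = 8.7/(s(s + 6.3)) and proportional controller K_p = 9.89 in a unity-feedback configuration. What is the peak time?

From 1 + K_pP(s) = 0: s² + 6.3s + 86.04 = 0 ⇒ ω_n = 9.276, ζ = 0.3396.
Damped frequency ω_d = ω_n√(1−ζ²) = 8.725 rad/s, so peak time T_p = π/ω_d = 0.36 s.

T_p = 0.36 s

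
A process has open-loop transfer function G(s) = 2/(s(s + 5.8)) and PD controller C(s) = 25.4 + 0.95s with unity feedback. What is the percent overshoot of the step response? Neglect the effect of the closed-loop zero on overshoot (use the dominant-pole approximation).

Forward path: (25.4 + 0.95s)·2/(s(s+5.8)). The closed-loop characteristic equation is s² + (5.8 + 2·0.95)s + 2·25.4 = 0.
That is s² + 7.7s + 50.8 = 0, so ω_n = 7.127 rad/s and ζ = 7.7/(2·7.127) = 0.5402.
%OS = 100·exp(−πζ/√(1−ζ²)) = 13.3%.

13.3%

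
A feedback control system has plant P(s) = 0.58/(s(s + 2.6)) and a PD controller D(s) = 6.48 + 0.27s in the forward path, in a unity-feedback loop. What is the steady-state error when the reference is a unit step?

The open loop D(s)P(s) has a pole at the origin (type 1), so the static position error constant is infinite and e_ss = 1/(1+∞) = 0.

0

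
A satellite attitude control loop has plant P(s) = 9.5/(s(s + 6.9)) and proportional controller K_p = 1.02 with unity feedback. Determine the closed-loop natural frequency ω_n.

ω_n = 3.11 rad/s

The closed-loop denominator is s(s+6.9) + 1.02·9.5 = s² + 6.9s + 9.69.
So ω_n² = 9.69 ⇒ ω_n = 3.113 rad/s, and ζ = 6.9/(2ω_n) = 1.11.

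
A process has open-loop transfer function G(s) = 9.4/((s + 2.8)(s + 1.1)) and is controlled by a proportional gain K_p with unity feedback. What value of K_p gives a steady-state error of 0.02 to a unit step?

K_p = 16.1

The loop is type 0, so e_ss(step) = 1/(1 + K_pos) with K_pos = K_p·G(0).
G(0) = 3.052. Require 1/(1 + K_p·3.052) = 0.02, so 1 + 3.052·K_p = 50.
K_p = (50 − 1)/3.052 = 16.1.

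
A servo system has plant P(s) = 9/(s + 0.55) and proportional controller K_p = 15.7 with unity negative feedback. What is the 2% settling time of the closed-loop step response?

T_s ≈ 0.0282 s

Closed-loop transfer function: T(s) = K_p·P(s)/(1 + K_p·P(s)) = 141.3/(s + 0.55 + 141.3) = 141.3/(s + 141.8).
Time constant τ = 1/141.8 = 0.00705 s, so the 2% settling time is about 4τ = 0.0282 s.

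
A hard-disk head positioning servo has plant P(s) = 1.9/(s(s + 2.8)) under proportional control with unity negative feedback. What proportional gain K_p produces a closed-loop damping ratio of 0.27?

Closed-loop characteristic equation: s² + 2.8s + K_p·1.9 = 0.
So ω_n = √(1.9K_p) and 2ζω_n = 2.8, giving ζ = 2.8/(2√(1.9K_p)).
Setting ζ = 0.27: √(1.9K_p) = 2.8/(2·0.27) = 5.185, so K_p = 26.89/1.9 = 14.2.

K_p = 14.2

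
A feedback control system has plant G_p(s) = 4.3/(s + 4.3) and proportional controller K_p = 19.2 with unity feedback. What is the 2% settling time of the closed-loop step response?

Closed-loop transfer function: T(s) = K_p·G_p(s)/(1 + K_p·G_p(s)) = 82.56/(s + 4.3 + 82.56) = 82.56/(s + 86.86).
Time constant τ = 1/86.86 = 0.01151 s, so the 2% settling time is about 4τ = 0.0461 s.

T_s ≈ 0.0461 s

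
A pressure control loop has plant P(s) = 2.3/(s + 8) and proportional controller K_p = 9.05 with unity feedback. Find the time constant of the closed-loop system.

τ = 0.0347 s

Closed-loop transfer function: T(s) = K_p·P(s)/(1 + K_p·P(s)) = 20.82/(s + 8 + 20.82) = 20.82/(s + 28.82).
Time constant τ = 1/28.82 = 0.0347 s.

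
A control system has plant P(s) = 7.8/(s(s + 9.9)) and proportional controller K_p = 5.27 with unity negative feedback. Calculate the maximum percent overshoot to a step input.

Closed-loop characteristic equation: s² + 9.9s + 41.11 = 0, so ω_n = 6.411 rad/s and ζ = 9.9/(2·6.411) = 0.7721.
%OS = 100·exp(−πζ/√(1−ζ²)) = 100·exp(−π·0.7721/√0.4039) = 2.2%.

2.2%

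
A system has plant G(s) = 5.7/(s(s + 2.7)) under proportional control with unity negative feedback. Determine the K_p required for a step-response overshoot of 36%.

K_p = 3.34

From %OS = 100·exp(−πζ/√(1−ζ²)) = 36%, ζ = −ln(0.36)/√(π²+ln²(0.36)) = 0.3093.
Characteristic equation s² + 2.7s + 5.7K_p = 0 gives ζ = 2.7/(2√(5.7K_p)).
Setting ζ = 0.3093: √(5.7K_p) = 2.7/(2·0.3093) = 4.365, so K_p = 19.06/5.7 = 3.34.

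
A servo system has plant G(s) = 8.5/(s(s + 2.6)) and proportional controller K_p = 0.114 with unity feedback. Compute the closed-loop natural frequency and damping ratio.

The closed-loop denominator is s(s+2.6) + 0.114·8.5 = s² + 2.6s + 0.969.
Matching s² + 2ζω_n s + ω_n²: ω_n = √0.969 = 0.9844 rad/s and 2ζω_n = 2.6, so ζ = 2.6/(2·0.9844) = 1.32.

ω_n = 0.984 rad/s, ζ = 1.32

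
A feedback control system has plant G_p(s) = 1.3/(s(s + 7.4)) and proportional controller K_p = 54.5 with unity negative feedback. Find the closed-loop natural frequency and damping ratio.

ω_n = 8.42 rad/s, ζ = 0.44

The closed-loop denominator is s(s+7.4) + 54.5·1.3 = s² + 7.4s + 70.85.
So ω_n² = 70.85 ⇒ ω_n = 8.417 rad/s, and ζ = 7.4/(2ω_n) = 0.44.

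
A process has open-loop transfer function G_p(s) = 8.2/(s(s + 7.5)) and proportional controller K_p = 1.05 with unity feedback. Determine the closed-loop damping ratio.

With unity feedback the closed-loop characteristic equation is s² + 7.5s + 1.05·8.2 = s² + 7.5s + 8.61 = 0.
Matching s² + 2ζω_n s + ω_n²: ω_n = √8.61 = 2.934 rad/s and 2ζω_n = 7.5, so ζ = 7.5/(2·2.934) = 1.28.

ζ = 1.28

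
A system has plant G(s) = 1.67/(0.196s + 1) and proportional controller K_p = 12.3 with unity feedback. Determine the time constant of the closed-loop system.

Closed loop: T(s) = K_p·G/(1+K_p·G) = 20.54/(0.196s + 1 + 20.54), with pole at s = −(1 + 20.54)/0.196 = −109.9.
Closed-loop time constant τ = 1/109.9 = 0.0091 s.

τ = 0.0091 s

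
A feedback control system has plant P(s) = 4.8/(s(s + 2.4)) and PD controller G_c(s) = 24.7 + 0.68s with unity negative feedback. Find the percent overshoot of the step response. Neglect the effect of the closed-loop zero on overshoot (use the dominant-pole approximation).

42.9%

Forward path: (24.7 + 0.68s)·4.8/(s(s+2.4)). The closed-loop characteristic equation is s² + (2.4 + 4.8·0.68)s + 4.8·24.7 = 0.
That is s² + 5.664s + 118.6 = 0, so ω_n = 10.89 rad/s and ζ = 5.664/(2·10.89) = 0.2601.
%OS = 100·exp(−πζ/√(1−ζ²)) = 42.9%.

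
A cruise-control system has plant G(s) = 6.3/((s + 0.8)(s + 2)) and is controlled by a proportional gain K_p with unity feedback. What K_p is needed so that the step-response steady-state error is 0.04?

Steady-state error for a unit step on this type-0 loop is 1/(1 + K_p·G(0)).
G(0) = 3.937. Require 1/(1 + K_p·3.937) = 0.04, so 1 + 3.937·K_p = 25.
K_p = (25 − 1)/3.937 = 6.1.

K_p = 6.1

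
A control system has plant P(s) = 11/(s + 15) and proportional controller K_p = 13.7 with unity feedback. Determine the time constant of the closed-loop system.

τ = 0.00604 s

Closed-loop transfer function: T(s) = K_p·P(s)/(1 + K_p·P(s)) = 150.7/(s + 15 + 150.7) = 150.7/(s + 165.7).
Time constant τ = 1/165.7 = 0.00604 s.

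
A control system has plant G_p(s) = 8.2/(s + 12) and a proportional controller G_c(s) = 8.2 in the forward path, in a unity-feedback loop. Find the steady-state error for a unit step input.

0.151

The loop is type 0. Static position error constant K_pos = G_c(0)·G_p(0) = 8.2·0.6833 = 5.603.
Steady-state error to a unit step: e_ss = 1/(1+K_pos) = 1/6.603 = 0.151.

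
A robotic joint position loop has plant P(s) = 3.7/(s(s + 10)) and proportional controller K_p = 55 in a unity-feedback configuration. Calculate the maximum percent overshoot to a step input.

Closed-loop characteristic equation: s² + 10s + 203.5 = 0, so ω_n = 14.27 rad/s and ζ = 10/(2·14.27) = 0.3505.
%OS = 100·exp(−πζ/√(1−ζ²)) = 100·exp(−π·0.3505/√0.8771) = 30.9%.

30.9%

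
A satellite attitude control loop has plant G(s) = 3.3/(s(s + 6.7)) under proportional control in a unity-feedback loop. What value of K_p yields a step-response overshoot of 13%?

From %OS = 100·exp(−πζ/√(1−ζ²)) = 13%, ζ = −ln(0.13)/√(π²+ln²(0.13)) = 0.5446.
Characteristic equation s² + 6.7s + 3.3K_p = 0 gives ζ = 6.7/(2√(3.3K_p)).
Setting ζ = 0.5446: √(3.3K_p) = 6.7/(2·0.5446) = 6.151, so K_p = 37.83/3.3 = 11.5.

K_p = 11.5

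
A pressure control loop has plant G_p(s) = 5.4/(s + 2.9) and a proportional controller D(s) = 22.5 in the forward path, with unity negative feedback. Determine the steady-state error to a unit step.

0.0233

The loop is type 0. Static position error constant K_pos = D(0)·G_p(0) = 22.5·1.862 = 41.9.
Steady-state error to a unit step: e_ss = 1/(1+K_pos) = 1/42.9 = 0.0233.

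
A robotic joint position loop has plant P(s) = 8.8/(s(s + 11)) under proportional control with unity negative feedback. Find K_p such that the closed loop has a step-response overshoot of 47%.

From %OS = 100·exp(−πζ/√(1−ζ²)) = 47%, ζ = −ln(0.47)/√(π²+ln²(0.47)) = 0.2337.
Characteristic equation s² + 11s + 8.8K_p = 0 gives ζ = 11/(2√(8.8K_p)).
Setting ζ = 0.2337: √(8.8K_p) = 11/(2·0.2337) = 23.54, so K_p = 554/8.8 = 63.

K_p = 63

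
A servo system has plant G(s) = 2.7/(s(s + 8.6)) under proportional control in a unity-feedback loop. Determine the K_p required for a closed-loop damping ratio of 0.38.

K_p = 47.4

Closed-loop characteristic equation: s² + 8.6s + K_p·2.7 = 0.
So ω_n = √(2.7K_p) and 2ζω_n = 8.6, giving ζ = 8.6/(2√(2.7K_p)).
Setting ζ = 0.38: √(2.7K_p) = 8.6/(2·0.38) = 11.32, so K_p = 128/2.7 = 47.4.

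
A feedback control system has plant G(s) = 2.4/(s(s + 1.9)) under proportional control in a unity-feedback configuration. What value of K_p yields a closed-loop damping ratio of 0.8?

Closed-loop characteristic equation: s² + 1.9s + K_p·2.4 = 0.
So ω_n = √(2.4K_p) and 2ζω_n = 1.9, giving ζ = 1.9/(2√(2.4K_p)).
Setting ζ = 0.8: √(2.4K_p) = 1.9/(2·0.8) = 1.187, so K_p = 1.41/2.4 = 0.588.

K_p = 0.588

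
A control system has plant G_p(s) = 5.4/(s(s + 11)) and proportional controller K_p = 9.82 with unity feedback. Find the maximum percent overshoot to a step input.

2.68%

The closed-loop denominator s² + 11s + 53.03 gives ω_n = √53.03 = 7.282 and ζ = 11/(2ω_n) = 0.7553.
%OS = 100·exp(−πζ/√(1−ζ²)) = 100·exp(−π·0.7553/√0.4295) = 2.68%.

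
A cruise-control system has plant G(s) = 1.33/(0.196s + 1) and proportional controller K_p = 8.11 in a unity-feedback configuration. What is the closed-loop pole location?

s = -60.13

Closed loop: T(s) = K_p·G/(1+K_p·G) = 10.79/(0.196s + 1 + 10.79), with pole at s = −(1 + 10.79)/0.196 = −60.13.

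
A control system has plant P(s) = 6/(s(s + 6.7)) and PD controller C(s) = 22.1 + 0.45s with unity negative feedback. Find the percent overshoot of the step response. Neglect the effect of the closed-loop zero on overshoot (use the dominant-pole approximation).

24.5%

Forward path: (22.1 + 0.45s)·6/(s(s+6.7)). The closed-loop characteristic equation is s² + (6.7 + 6·0.45)s + 6·22.1 = 0.
That is s² + 9.4s + 132.6 = 0, so ω_n = 11.52 rad/s and ζ = 9.4/(2·11.52) = 0.4082.
%OS = 100·exp(−πζ/√(1−ζ²)) = 24.5%.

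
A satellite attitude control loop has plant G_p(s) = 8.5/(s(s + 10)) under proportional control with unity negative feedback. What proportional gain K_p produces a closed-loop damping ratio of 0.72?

K_p = 5.67

Closed-loop characteristic equation: s² + 10s + K_p·8.5 = 0.
So ω_n = √(8.5K_p) and 2ζω_n = 10, giving ζ = 10/(2√(8.5K_p)).
Setting ζ = 0.72: √(8.5K_p) = 10/(2·0.72) = 6.944, so K_p = 48.23/8.5 = 5.67.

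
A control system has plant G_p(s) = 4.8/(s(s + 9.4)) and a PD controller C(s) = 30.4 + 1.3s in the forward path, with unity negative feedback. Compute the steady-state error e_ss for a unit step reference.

0

The open loop C(s)G_p(s) has a pole at the origin (type 1), so the static position error constant is infinite and e_ss = 1/(1+∞) = 0.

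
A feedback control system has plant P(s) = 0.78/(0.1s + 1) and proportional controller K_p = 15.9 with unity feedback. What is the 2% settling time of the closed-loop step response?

T_s ≈ 0.0298 s

Closed loop: T(s) = K_p·P/(1+K_p·P) = 12.4/(0.1s + 1 + 12.4), with pole at s = −(1 + 12.4)/0.1 = −134.
τ = 1/134 = 0.007462 s, so 2% settling time ≈ 4τ = 0.0298 s.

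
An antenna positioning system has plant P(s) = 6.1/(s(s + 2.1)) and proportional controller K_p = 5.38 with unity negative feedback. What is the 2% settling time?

Closed-loop characteristic equation: s² + 2.1s + 32.82 = 0, so ω_n = 5.729 rad/s and ζ = 2.1/(2·5.729) = 0.1833.
2% settling time T_s ≈ 4/(ζω_n) = 4/1.05 = 3.81 s.

T_s ≈ 3.81 s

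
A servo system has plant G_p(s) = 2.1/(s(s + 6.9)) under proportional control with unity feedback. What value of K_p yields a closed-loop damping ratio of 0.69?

Closed-loop characteristic equation: s² + 6.9s + K_p·2.1 = 0.
So ω_n = √(2.1K_p) and 2ζω_n = 6.9, giving ζ = 6.9/(2√(2.1K_p)).
Setting ζ = 0.69: √(2.1K_p) = 6.9/(2·0.69) = 5, so K_p = 25/2.1 = 11.9.

K_p = 11.9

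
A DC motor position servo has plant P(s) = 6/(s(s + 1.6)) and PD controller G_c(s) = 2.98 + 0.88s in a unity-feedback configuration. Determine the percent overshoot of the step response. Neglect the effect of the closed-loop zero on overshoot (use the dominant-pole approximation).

Forward path: (2.98 + 0.88s)·6/(s(s+1.6)). The closed-loop characteristic equation is s² + (1.6 + 6·0.88)s + 6·2.98 = 0.
That is s² + 6.88s + 17.88 = 0, so ω_n = 4.228 rad/s and ζ = 6.88/(2·4.228) = 0.8135.
%OS = 100·exp(−πζ/√(1−ζ²)) = 1.23%.

1.23%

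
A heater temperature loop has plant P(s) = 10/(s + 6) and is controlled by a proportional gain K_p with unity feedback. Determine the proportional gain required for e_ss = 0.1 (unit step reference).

Steady-state error for a unit step on this type-0 loop is 1/(1 + K_p·P(0)).
P(0) = 1.667. Require 1/(1 + K_p·1.667) = 0.1, so 1 + 1.667·K_p = 10.
K_p = (10 − 1)/1.667 = 5.4.

K_p = 5.4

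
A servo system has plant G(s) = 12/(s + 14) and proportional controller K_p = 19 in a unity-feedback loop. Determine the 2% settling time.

Closed-loop transfer function: T(s) = K_p·G(s)/(1 + K_p·G(s)) = 228/(s + 14 + 228) = 228/(s + 242).
Time constant τ = 1/242 = 0.004132 s, so the 2% settling time is about 4τ = 0.0165 s.

T_s ≈ 0.0165 s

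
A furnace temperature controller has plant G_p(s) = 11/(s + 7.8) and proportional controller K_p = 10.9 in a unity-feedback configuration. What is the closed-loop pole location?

Closed-loop transfer function: T(s) = K_p·G_p(s)/(1 + K_p·G_p(s)) = 119.9/(s + 7.8 + 119.9) = 119.9/(s + 127.7).
The closed-loop pole is at s = −127.7.

s = -127.7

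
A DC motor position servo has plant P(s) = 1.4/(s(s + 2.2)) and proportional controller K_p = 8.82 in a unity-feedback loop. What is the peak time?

T_p = 0.941 s

From 1 + K_pP(s) = 0: s² + 2.2s + 12.35 = 0 ⇒ ω_n = 3.514, ζ = 0.313.
Damped frequency ω_d = ω_n√(1−ζ²) = 3.337 rad/s, so peak time T_p = π/ω_d = 0.941 s.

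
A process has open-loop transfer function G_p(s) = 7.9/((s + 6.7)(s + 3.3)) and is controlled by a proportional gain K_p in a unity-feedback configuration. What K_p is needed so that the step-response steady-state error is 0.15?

For a type-0 loop with proportional control, e_ss = 1/(1 + K_p·G_p(0)).
G_p(0) = 0.3573. Require 1/(1 + K_p·0.3573) = 0.15, so 1 + 0.3573·K_p = 6.667.
K_p = (6.667 − 1)/0.3573 = 15.9.

K_p = 15.9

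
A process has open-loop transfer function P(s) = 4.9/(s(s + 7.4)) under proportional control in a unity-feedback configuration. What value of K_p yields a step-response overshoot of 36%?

K_p = 29.2

From %OS = 100·exp(−πζ/√(1−ζ²)) = 36%, ζ = −ln(0.36)/√(π²+ln²(0.36)) = 0.3093.
Characteristic equation s² + 7.4s + 4.9K_p = 0 gives ζ = 7.4/(2√(4.9K_p)).
Setting ζ = 0.3093: √(4.9K_p) = 7.4/(2·0.3093) = 11.96, so K_p = 143.1/4.9 = 29.2.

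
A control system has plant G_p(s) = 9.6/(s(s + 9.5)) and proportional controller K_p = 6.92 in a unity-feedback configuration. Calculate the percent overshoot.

Closed-loop characteristic equation: s² + 9.5s + 66.43 = 0, so ω_n = 8.151 rad/s and ζ = 9.5/(2·8.151) = 0.5828.
%OS = 100·exp(−πζ/√(1−ζ²)) = 100·exp(−π·0.5828/√0.6604) = 10.5%.

10.5%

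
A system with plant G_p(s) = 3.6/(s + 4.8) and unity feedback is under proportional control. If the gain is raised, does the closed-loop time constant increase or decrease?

Closed-loop pole is at s = −(4.8+K_p·3.6); larger K_p moves it further left, so τ = 1/(4.8+K_p·3.6) decreases.

decrease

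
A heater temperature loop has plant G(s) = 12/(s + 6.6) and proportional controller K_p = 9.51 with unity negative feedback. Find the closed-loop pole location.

s = -120.7

Closed-loop transfer function: T(s) = K_p·G(s)/(1 + K_p·G(s)) = 114.1/(s + 6.6 + 114.1) = 114.1/(s + 120.7).
The closed-loop pole is at s = −120.7.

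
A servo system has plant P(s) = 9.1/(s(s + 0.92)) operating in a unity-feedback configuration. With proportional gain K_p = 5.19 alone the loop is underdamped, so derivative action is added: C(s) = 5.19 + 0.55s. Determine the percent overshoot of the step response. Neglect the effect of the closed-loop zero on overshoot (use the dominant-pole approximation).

Forward path: (5.19 + 0.55s)·9.1/(s(s+0.92)). The closed-loop characteristic equation is s² + (0.92 + 9.1·0.55)s + 9.1·5.19 = 0.
That is s² + 5.925s + 47.23 = 0, so ω_n = 6.872 rad/s and ζ = 5.925/(2·6.872) = 0.4311.
%OS = 100·exp(−πζ/√(1−ζ²)) = 22.3%.

22.3%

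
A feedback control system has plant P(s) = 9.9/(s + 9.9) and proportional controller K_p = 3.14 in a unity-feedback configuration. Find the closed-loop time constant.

τ = 0.0244 s

Closed-loop transfer function: T(s) = K_p·P(s)/(1 + K_p·P(s)) = 31.09/(s + 9.9 + 31.09) = 31.09/(s + 40.99).
Time constant τ = 1/40.99 = 0.0244 s.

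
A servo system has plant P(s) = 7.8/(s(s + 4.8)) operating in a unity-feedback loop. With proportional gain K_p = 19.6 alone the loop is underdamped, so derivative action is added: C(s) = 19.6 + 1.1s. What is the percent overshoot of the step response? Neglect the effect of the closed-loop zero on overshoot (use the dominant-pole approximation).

Forward path: (19.6 + 1.1s)·7.8/(s(s+4.8)). The closed-loop characteristic equation is s² + (4.8 + 7.8·1.1)s + 7.8·19.6 = 0.
That is s² + 13.38s + 152.9 = 0, so ω_n = 12.36 rad/s and ζ = 13.38/(2·12.36) = 0.5411.
%OS = 100·exp(−πζ/√(1−ζ²)) = 13.2%.

13.2%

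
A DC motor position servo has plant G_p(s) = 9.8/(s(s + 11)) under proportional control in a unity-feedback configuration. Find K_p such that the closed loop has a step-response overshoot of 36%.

From %OS = 100·exp(−πζ/√(1−ζ²)) = 36%, ζ = −ln(0.36)/√(π²+ln²(0.36)) = 0.3093.
Characteristic equation s² + 11s + 9.8K_p = 0 gives ζ = 11/(2√(9.8K_p)).
Setting ζ = 0.3093: √(9.8K_p) = 11/(2·0.3093) = 17.78, so K_p = 316.3/9.8 = 32.3.

K_p = 32.3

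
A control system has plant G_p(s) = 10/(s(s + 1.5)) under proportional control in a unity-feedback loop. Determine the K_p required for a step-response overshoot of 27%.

K_p = 0.38

From %OS = 100·exp(−πζ/√(1−ζ²)) = 27%, ζ = −ln(0.27)/√(π²+ln²(0.27)) = 0.3847.
Characteristic equation s² + 1.5s + 10K_p = 0 gives ζ = 1.5/(2√(10K_p)).
Setting ζ = 0.3847: √(10K_p) = 1.5/(2·0.3847) = 1.95, so K_p = 3.801/10 = 0.38.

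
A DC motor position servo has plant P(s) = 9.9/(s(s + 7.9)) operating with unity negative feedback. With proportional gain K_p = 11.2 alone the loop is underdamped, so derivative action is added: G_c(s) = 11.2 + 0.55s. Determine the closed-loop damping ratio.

Forward path: (11.2 + 0.55s)·9.9/(s(s+7.9)). The closed-loop characteristic equation is s² + (7.9 + 9.9·0.55)s + 9.9·11.2 = 0.
That is s² + 13.35s + 110.9 = 0, so ω_n = 10.53 rad/s and ζ = 13.35/(2·10.53) = 0.6337.

ζ = 0.634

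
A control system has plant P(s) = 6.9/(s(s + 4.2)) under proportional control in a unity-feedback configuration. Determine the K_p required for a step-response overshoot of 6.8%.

From %OS = 100·exp(−πζ/√(1−ζ²)) = 6.8%, ζ = −ln(0.068)/√(π²+ln²(0.068)) = 0.6502.
Characteristic equation s² + 4.2s + 6.9K_p = 0 gives ζ = 4.2/(2√(6.9K_p)).
Setting ζ = 0.6502: √(6.9K_p) = 4.2/(2·0.6502) = 3.23, so K_p = 10.43/6.9 = 1.51.

K_p = 1.51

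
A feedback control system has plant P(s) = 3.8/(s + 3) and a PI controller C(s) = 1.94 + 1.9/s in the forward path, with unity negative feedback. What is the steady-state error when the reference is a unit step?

The open loop C(s)P(s) has a pole at the origin (type 1), so the static position error constant is infinite and e_ss = 1/(1+∞) = 0.

0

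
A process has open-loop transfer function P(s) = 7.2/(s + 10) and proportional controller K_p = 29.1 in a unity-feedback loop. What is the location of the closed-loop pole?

s = -219.5

Closed-loop transfer function: T(s) = K_p·P(s)/(1 + K_p·P(s)) = 209.5/(s + 10 + 209.5) = 209.5/(s + 219.5).
The closed-loop pole is at s = −219.5.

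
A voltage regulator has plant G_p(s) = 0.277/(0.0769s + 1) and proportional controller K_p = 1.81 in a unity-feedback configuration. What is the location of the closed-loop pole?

s = -19.52

Closed loop: T(s) = K_p·G_p/(1+K_p·G_p) = 0.5014/(0.0769s + 1 + 0.5014), with pole at s = −(1 + 0.5014)/0.0769 = −19.52.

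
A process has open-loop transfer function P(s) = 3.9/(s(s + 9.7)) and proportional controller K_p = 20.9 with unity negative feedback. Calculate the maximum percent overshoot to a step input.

Closed-loop characteristic equation: s² + 9.7s + 81.51 = 0, so ω_n = 9.028 rad/s and ζ = 9.7/(2·9.028) = 0.5372.
%OS = 100·exp(−πζ/√(1−ζ²)) = 100·exp(−π·0.5372/√0.7114) = 13.5%.

13.5%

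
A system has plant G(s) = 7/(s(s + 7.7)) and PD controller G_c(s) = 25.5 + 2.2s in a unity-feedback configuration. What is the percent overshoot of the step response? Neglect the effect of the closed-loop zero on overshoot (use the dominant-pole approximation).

Forward path: (25.5 + 2.2s)·7/(s(s+7.7)). The closed-loop characteristic equation is s² + (7.7 + 7·2.2)s + 7·25.5 = 0.
That is s² + 23.1s + 178.5 = 0, so ω_n = 13.36 rad/s and ζ = 23.1/(2·13.36) = 0.8645.
%OS = 100·exp(−πζ/√(1−ζ²)) = 0.45%.

0.45%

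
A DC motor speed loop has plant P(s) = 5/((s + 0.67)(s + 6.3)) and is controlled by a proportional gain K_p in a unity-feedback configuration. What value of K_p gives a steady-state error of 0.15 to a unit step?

Steady-state error for a unit step on this type-0 loop is 1/(1 + K_p·P(0)).
P(0) = 1.185. Require 1/(1 + K_p·1.185) = 0.15, so 1 + 1.185·K_p = 6.667.
K_p = (6.667 − 1)/1.185 = 4.78.

K_p = 4.78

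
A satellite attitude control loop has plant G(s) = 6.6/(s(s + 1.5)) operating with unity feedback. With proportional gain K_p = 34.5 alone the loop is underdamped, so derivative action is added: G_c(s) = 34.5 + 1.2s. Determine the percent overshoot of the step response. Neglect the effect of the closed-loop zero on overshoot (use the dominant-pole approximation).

Forward path: (34.5 + 1.2s)·6.6/(s(s+1.5)). The closed-loop characteristic equation is s² + (1.5 + 6.6·1.2)s + 6.6·34.5 = 0.
That is s² + 9.42s + 227.7 = 0, so ω_n = 15.09 rad/s and ζ = 9.42/(2·15.09) = 0.3121.
%OS = 100·exp(−πζ/√(1−ζ²)) = 35.6%.

35.6%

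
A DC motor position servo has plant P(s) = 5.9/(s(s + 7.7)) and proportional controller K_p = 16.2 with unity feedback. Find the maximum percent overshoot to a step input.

26%

The closed-loop denominator s² + 7.7s + 95.58 gives ω_n = √95.58 = 9.777 and ζ = 7.7/(2ω_n) = 0.3938.
%OS = 100·exp(−πζ/√(1−ζ²)) = 100·exp(−π·0.3938/√0.8449) = 26%.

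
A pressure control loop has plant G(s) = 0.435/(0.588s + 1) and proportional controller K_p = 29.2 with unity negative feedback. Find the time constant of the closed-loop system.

τ = 0.0429 s

Closed loop: T(s) = K_p·G/(1+K_p·G) = 12.7/(0.588s + 1 + 12.7), with pole at s = −(1 + 12.7)/0.588 = −23.3.
Closed-loop time constant τ = 1/23.3 = 0.0429 s.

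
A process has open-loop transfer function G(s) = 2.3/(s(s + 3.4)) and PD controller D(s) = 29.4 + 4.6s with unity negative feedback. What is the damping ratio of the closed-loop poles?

Forward path: (29.4 + 4.6s)·2.3/(s(s+3.4)). The closed-loop characteristic equation is s² + (3.4 + 2.3·4.6)s + 2.3·29.4 = 0.
That is s² + 13.98s + 67.62 = 0, so ω_n = 8.223 rad/s and ζ = 13.98/(2·8.223) = 0.85.

ζ = 0.85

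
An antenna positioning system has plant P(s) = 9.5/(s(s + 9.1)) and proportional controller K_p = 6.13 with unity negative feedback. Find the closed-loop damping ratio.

1 + K_p·P(s) = 0 gives s² + 9.1s + 58.23 = 0.
Matching s² + 2ζω_n s + ω_n²: ω_n = √58.23 = 7.631 rad/s and 2ζω_n = 9.1, so ζ = 9.1/(2·7.631) = 0.596.

ζ = 0.596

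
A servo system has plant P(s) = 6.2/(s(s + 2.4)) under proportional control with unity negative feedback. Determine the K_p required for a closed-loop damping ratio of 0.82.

Closed-loop characteristic equation: s² + 2.4s + K_p·6.2 = 0.
So ω_n = √(6.2K_p) and 2ζω_n = 2.4, giving ζ = 2.4/(2√(6.2K_p)).
Setting ζ = 0.82: √(6.2K_p) = 2.4/(2·0.82) = 1.463, so K_p = 2.142/6.2 = 0.345.

K_p = 0.345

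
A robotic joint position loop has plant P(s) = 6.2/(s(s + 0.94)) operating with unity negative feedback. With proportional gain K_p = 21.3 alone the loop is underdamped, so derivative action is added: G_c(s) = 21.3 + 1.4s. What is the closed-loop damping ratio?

ζ = 0.419

Forward path: (21.3 + 1.4s)·6.2/(s(s+0.94)). The closed-loop characteristic equation is s² + (0.94 + 6.2·1.4)s + 6.2·21.3 = 0.
That is s² + 9.62s + 132.1 = 0, so ω_n = 11.49 rad/s and ζ = 9.62/(2·11.49) = 0.4186.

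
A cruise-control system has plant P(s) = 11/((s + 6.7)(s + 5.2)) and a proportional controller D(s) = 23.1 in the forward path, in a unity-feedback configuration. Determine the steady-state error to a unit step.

The loop is type 0. Static position error constant K_pos = D(0)·P(0) = 23.1·0.3157 = 7.293.
Steady-state error to a unit step: e_ss = 1/(1+K_pos) = 1/8.293 = 0.121.

0.121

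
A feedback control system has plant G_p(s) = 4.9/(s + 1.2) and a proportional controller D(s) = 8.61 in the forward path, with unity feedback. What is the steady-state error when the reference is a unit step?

The loop is type 0. Static position error constant K_pos = D(0)·G_p(0) = 8.61·4.083 = 35.16.
Steady-state error to a unit step: e_ss = 1/(1+K_pos) = 1/36.16 = 0.0277.

0.0277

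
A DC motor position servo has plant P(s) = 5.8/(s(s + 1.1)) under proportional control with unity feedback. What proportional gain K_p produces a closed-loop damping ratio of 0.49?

Closed-loop characteristic equation: s² + 1.1s + K_p·5.8 = 0.
So ω_n = √(5.8K_p) and 2ζω_n = 1.1, giving ζ = 1.1/(2√(5.8K_p)).
Setting ζ = 0.49: √(5.8K_p) = 1.1/(2·0.49) = 1.122, so K_p = 1.26/5.8 = 0.217.

K_p = 0.217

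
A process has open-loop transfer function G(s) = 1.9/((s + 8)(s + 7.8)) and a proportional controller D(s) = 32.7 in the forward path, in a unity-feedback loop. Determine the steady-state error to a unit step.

The loop is type 0. Static position error constant K_pos = D(0)·G(0) = 32.7·0.03045 = 0.9957.
Steady-state error to a unit step: e_ss = 1/(1+K_pos) = 1/1.996 = 0.501.

0.501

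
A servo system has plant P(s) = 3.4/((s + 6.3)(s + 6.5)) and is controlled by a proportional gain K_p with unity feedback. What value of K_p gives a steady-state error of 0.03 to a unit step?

K_p = 389

For a type-0 loop with proportional control, e_ss = 1/(1 + K_p·P(0)).
P(0) = 0.08303. Require 1/(1 + K_p·0.08303) = 0.03, so 1 + 0.08303·K_p = 33.33.
K_p = (33.33 − 1)/0.08303 = 389.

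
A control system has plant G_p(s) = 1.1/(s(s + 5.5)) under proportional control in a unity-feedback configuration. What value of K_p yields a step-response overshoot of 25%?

From %OS = 100·exp(−πζ/√(1−ζ²)) = 25%, ζ = −ln(0.25)/√(π²+ln²(0.25)) = 0.4037.
Characteristic equation s² + 5.5s + 1.1K_p = 0 gives ζ = 5.5/(2√(1.1K_p)).
Setting ζ = 0.4037: √(1.1K_p) = 5.5/(2·0.4037) = 6.812, so K_p = 46.4/1.1 = 42.2.

K_p = 42.2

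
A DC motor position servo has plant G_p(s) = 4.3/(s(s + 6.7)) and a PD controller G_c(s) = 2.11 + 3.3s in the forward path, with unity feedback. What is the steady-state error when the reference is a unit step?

0

The open loop G_c(s)G_p(s) has a pole at the origin (type 1), so the static position error constant is infinite and e_ss = 1/(1+∞) = 0.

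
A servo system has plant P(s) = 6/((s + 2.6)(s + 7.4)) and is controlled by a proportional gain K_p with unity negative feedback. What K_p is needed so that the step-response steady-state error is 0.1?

K_p = 28.9

The loop is type 0, so e_ss(step) = 1/(1 + K_pos) with K_pos = K_p·P(0).
P(0) = 0.3119. Require 1/(1 + K_p·0.3119) = 0.1, so 1 + 0.3119·K_p = 10.
K_p = (10 − 1)/0.3119 = 28.9.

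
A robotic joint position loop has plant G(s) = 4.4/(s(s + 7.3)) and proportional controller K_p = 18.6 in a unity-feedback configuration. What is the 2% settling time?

T_s ≈ 1.1 s

The closed-loop denominator s² + 7.3s + 81.84 gives ω_n = √81.84 = 9.047 and ζ = 7.3/(2ω_n) = 0.4035.
2% settling time T_s ≈ 4/(ζω_n) = 4/3.65 = 1.1 s.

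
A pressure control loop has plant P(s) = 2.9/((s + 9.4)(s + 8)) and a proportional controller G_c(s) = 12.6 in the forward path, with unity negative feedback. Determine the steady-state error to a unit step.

0.673

The loop is type 0. Static position error constant K_pos = G_c(0)·P(0) = 12.6·0.03856 = 0.4859.
Steady-state error to a unit step: e_ss = 1/(1+K_pos) = 1/1.486 = 0.673.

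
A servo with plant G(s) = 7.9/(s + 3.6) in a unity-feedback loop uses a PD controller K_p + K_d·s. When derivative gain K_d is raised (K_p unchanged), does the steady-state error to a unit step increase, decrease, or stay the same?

unchanged

At s = 0 the derivative term contributes nothing: C(0) = K_p regardless of K_d, so K_pos = K_p·G(0) and e_ss are unchanged.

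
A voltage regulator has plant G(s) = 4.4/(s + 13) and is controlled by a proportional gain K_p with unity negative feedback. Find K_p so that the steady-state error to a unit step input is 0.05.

K_p = 56.1

Steady-state error for a unit step on this type-0 loop is 1/(1 + K_p·G(0)).
G(0) = 0.3385. Require 1/(1 + K_p·0.3385) = 0.05, so 1 + 0.3385·K_p = 20.
K_p = (20 − 1)/0.3385 = 56.1.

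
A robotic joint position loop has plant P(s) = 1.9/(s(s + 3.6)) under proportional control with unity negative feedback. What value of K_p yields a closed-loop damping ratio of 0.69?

K_p = 3.58

Closed-loop characteristic equation: s² + 3.6s + K_p·1.9 = 0.
So ω_n = √(1.9K_p) and 2ζω_n = 3.6, giving ζ = 3.6/(2√(1.9K_p)).
Setting ζ = 0.69: √(1.9K_p) = 3.6/(2·0.69) = 2.609, so K_p = 6.805/1.9 = 3.58.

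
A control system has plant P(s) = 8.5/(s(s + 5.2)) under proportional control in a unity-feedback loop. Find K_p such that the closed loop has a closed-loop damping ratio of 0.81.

Closed-loop characteristic equation: s² + 5.2s + K_p·8.5 = 0.
So ω_n = √(8.5K_p) and 2ζω_n = 5.2, giving ζ = 5.2/(2√(8.5K_p)).
Setting ζ = 0.81: √(8.5K_p) = 5.2/(2·0.81) = 3.21, so K_p = 10.3/8.5 = 1.21.

K_p = 1.21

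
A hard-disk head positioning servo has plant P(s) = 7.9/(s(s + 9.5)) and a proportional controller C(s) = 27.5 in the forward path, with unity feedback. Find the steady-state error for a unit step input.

0

The open loop C(s)P(s) has a pole at the origin (type 1), so the static position error constant is infinite and e_ss = 1/(1+∞) = 0.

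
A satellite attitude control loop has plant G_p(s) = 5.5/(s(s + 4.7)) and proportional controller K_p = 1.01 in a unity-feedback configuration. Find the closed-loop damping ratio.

ζ = 0.997

With unity feedback the closed-loop characteristic equation is s² + 4.7s + 1.01·5.5 = s² + 4.7s + 5.555 = 0.
So ω_n² = 5.555 ⇒ ω_n = 2.357 rad/s, and ζ = 4.7/(2ω_n) = 0.997.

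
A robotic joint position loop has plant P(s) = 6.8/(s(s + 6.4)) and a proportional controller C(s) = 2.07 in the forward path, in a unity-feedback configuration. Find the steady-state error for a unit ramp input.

0.455

The loop has one pole at the origin (type 1). Velocity error constant K_v = lim_{s→0} s·C(s)P(s) = 2.07·6.8/6.4 = 2.199.
Steady-state error to a unit ramp: e_ss = 1/K_v = 0.455.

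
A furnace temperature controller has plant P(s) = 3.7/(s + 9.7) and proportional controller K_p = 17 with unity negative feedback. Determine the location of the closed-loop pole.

Closed-loop transfer function: T(s) = K_p·P(s)/(1 + K_p·P(s)) = 62.9/(s + 9.7 + 62.9) = 62.9/(s + 72.6).
The closed-loop pole is at s = −72.6.

s = -72.6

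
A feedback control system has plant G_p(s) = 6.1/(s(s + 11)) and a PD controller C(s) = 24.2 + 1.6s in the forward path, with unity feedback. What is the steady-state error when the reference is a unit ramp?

The loop has one pole at the origin (type 1). Velocity error constant K_v = lim_{s→0} s·C(s)G_p(s) = 24.2·6.1/11 = 13.42.
Steady-state error to a unit ramp: e_ss = 1/K_v = 0.0745.

0.0745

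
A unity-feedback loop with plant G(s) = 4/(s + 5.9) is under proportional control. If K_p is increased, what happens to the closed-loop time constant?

decrease

Closed-loop pole is at s = −(5.9+K_p·4); larger K_p moves it further left, so τ = 1/(5.9+K_p·4) decreases.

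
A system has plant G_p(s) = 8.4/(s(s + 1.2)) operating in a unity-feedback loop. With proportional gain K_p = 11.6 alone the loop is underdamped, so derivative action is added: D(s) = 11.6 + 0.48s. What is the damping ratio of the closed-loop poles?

ζ = 0.265

Forward path: (11.6 + 0.48s)·8.4/(s(s+1.2)). The closed-loop characteristic equation is s² + (1.2 + 8.4·0.48)s + 8.4·11.6 = 0.
That is s² + 5.232s + 97.44 = 0, so ω_n = 9.871 rad/s and ζ = 5.232/(2·9.871) = 0.265.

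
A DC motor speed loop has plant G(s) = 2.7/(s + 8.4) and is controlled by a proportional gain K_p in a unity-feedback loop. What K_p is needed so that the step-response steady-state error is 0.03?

Steady-state error for a unit step on this type-0 loop is 1/(1 + K_p·G(0)).
G(0) = 0.3214. Require 1/(1 + K_p·0.3214) = 0.03, so 1 + 0.3214·K_p = 33.33.
K_p = (33.33 − 1)/0.3214 = 101.

K_p = 101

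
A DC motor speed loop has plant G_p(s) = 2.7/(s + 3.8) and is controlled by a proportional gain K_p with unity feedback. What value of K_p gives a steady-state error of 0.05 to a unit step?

K_p = 26.7

Steady-state error for a unit step on this type-0 loop is 1/(1 + K_p·G_p(0)).
G_p(0) = 0.7105. Require 1/(1 + K_p·0.7105) = 0.05, so 1 + 0.7105·K_p = 20.
K_p = (20 − 1)/0.7105 = 26.7.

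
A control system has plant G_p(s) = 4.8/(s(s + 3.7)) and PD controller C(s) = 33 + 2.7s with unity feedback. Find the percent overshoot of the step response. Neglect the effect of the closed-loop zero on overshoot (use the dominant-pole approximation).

6.24%

Forward path: (33 + 2.7s)·4.8/(s(s+3.7)). The closed-loop characteristic equation is s² + (3.7 + 4.8·2.7)s + 4.8·33 = 0.
That is s² + 16.66s + 158.4 = 0, so ω_n = 12.59 rad/s and ζ = 16.66/(2·12.59) = 0.6619.
%OS = 100·exp(−πζ/√(1−ζ²)) = 6.24%.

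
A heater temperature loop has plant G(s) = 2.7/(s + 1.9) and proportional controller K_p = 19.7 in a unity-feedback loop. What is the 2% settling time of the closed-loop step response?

Closed-loop transfer function: T(s) = K_p·G(s)/(1 + K_p·G(s)) = 53.19/(s + 1.9 + 53.19) = 53.19/(s + 55.09).
Time constant τ = 1/55.09 = 0.01815 s, so the 2% settling time is about 4τ = 0.0726 s.

T_s ≈ 0.0726 s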